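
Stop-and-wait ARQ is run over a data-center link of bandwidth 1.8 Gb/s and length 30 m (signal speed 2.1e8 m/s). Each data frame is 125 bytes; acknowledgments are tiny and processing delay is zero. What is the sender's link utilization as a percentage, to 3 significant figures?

t_tx = L/R = 1000/1800000000 = 5.55556e-07 s.
t_prop = 30/210000000 = 1.42857e-07 s; RTT = 2.85714e-07 s.
Cycle = t_tx + RTT = 8.4127e-07 s.
Utilization = t_tx / cycle = 5.55556e-07/8.4127e-07 = 66.0 %.

66.0 %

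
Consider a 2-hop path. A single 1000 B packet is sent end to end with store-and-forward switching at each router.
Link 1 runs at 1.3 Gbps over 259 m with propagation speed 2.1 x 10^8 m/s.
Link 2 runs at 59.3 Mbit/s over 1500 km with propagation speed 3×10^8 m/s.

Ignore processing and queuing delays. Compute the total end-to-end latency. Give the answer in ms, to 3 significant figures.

L = 1000 × 8 = 8000 bits.
Transmission delays (L/R per hop): 0.00615385, 0.134907 ms; sum = 0.141061 ms.
Propagation delays (d/s per hop): 0.00123333, 5 ms; sum = 5.00123 ms.
End-to-end = 5.14 ms.

5.14 ms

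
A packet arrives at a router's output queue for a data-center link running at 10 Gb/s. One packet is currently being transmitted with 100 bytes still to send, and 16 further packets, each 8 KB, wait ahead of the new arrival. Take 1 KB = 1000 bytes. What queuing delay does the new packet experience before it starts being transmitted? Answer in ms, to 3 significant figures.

0.102 ms

Each queued packet: L/R = 64000/10000000000 = 0.0064 ms.
16 queued → 0.1024 ms.
Plus remaining 800 bits of current packet: 8e-05 ms.
Queuing delay = 0.102 ms.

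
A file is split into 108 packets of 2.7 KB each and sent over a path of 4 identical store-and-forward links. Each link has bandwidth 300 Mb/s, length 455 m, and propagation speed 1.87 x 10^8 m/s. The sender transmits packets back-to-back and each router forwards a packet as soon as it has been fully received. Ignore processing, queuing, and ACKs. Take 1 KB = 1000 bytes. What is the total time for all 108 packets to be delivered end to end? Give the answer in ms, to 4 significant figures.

Per-hop transmission t_tx = L/R = 21600/300000000 = 0.072 ms.
Per-hop propagation t_prop = 455/187000000 = 0.00243316 ms.
Pipeline fill: first packet needs 4·t_tx to clear all hops; remaining 107 packets each add one t_tx.
Total = (4+108-1)·t_tx + 4·t_prop = 111·0.072 + 4·0.00243316 = 8.002 ms.

8.002 ms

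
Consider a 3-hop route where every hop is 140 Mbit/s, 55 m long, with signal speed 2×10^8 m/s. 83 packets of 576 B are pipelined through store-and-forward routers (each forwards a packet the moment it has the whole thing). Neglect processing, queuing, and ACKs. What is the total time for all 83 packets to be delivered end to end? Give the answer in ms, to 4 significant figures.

2.799 ms

Per-hop transmission t_tx = L/R = 4608/140000000 = 0.0329143 ms.
Per-hop propagation t_prop = 55/200000000 = 0.000275 ms.
Pipeline fill: first packet needs 3·t_tx to clear all hops; remaining 82 packets each add one t_tx.
Total = (3+83-1)·t_tx + 3·t_prop = 85·0.0329143 + 3·0.000275 = 2.799 ms.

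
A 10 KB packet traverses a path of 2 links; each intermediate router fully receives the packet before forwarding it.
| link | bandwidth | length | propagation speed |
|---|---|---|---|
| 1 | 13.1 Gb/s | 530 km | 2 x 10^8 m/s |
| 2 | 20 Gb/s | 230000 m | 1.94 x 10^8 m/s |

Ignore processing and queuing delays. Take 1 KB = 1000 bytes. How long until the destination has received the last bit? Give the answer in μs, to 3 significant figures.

L = 80000 bits.
Transmission delays (L/R per hop): 6.10687, 4 μs; sum = 10.1069 μs.
Propagation delays (d/s per hop): 2650, 1185.57 μs; sum = 3835.57 μs.
End-to-end = 3850 μs.

3850 μs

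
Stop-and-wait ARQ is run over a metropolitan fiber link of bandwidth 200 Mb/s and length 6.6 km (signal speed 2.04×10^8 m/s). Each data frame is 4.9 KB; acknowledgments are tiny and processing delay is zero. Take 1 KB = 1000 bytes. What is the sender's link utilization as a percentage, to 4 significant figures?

75.18 %

t_tx = L/R = 39200/200000000 = 0.000196 s.
t_prop = 6600/204000000 = 3.23529e-05 s; RTT = 6.47059e-05 s.
Cycle = t_tx + RTT = 0.000260706 s.
Utilization = t_tx / cycle = 0.000196/0.000260706 = 75.18 %.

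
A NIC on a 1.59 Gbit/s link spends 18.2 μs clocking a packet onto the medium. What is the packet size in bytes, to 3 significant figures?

3620 bytes

L = R × t_tx = 1590000000 b/s × 1.82e-05 s = 28938 bits.
In bytes: 28938 / 8 = 3620 bytes.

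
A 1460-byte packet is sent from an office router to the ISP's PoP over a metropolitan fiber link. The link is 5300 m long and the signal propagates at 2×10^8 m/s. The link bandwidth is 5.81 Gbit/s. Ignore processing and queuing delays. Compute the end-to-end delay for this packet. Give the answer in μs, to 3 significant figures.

28.5 μs

L = 1460 × 8 = 11680 bits.
Transmission delay = L/R = 11680 / 5810000000 = 2.01033 μs.
Propagation delay = d/s = 5300 m / 200000000 m/s = 26.5 μs.
Total = 28.5 μs.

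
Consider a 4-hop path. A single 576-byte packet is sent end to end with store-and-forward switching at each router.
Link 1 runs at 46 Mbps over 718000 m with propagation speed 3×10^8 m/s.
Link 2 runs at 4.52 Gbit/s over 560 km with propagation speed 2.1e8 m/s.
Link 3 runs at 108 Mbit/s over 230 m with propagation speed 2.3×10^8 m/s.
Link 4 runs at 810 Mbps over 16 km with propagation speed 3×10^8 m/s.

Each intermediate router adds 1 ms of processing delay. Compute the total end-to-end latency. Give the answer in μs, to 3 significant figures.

8260 μs

L = 576 × 8 = 4608 bits.
Transmission delays (L/R per hop): 100.174, 1.01947, 42.6667, 5.68889 μs; sum = 149.549 μs.
Propagation delays (d/s per hop): 2393.33, 2666.67, 1, 53.3333 μs; sum = 5114.33 μs.
Processing at 3 router(s): 3 × 1 ms = 3000 μs.
End-to-end = 8260 μs.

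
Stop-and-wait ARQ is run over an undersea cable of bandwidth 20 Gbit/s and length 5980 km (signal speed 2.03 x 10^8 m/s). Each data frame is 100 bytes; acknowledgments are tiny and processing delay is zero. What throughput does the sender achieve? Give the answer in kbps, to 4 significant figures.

13.58 kbps

t_tx = L/R = 800/20000000000 = 4e-08 s.
t_prop = 5980000/2.03e+08 = 0.0294581 s; RTT = 0.0589163 s.
Cycle = t_tx + RTT = 0.0589163 s.
Throughput = L / cycle = 800 / 0.0589163 = 13.58 kbps.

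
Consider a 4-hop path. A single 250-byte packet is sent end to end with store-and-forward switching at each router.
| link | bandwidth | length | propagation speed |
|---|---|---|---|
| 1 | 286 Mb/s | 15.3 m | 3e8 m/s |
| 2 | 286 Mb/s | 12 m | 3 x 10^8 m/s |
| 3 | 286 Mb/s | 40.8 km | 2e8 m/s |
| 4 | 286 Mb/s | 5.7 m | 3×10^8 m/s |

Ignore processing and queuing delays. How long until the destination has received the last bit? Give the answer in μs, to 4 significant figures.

L = 250 × 8 = 2000 bits.
Transmission delay per hop = L/R = 2000/286000000 = 6.99301 μs; 4 hops → 27.972 μs.
Propagation delays (d/s per hop): 0.051, 0.04, 204, 0.019 μs; sum = 204.11 μs.
End-to-end = 232.1 μs.

232.1 μs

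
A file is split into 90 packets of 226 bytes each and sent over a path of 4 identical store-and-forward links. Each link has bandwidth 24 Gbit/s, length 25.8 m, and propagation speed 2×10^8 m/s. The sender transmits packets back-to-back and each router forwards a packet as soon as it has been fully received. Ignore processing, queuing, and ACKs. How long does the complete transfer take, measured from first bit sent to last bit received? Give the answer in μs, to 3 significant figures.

Per-hop transmission t_tx = L/R = 1808/24000000000 = 0.0753333 μs.
Per-hop propagation t_prop = 25.8/200000000 = 0.129 μs.
Pipeline fill: first packet needs 4·t_tx to clear all hops; remaining 89 packets each add one t_tx.
Total = (4+90-1)·t_tx + 4·t_prop = 93·0.0753333 + 4·0.129 = 7.52 μs.

7.52 μs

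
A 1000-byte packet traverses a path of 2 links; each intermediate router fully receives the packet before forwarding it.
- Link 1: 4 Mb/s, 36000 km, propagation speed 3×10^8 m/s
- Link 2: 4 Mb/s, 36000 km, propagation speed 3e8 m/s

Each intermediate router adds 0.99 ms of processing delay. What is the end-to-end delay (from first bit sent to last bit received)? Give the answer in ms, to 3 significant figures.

245 ms

L = 1000 × 8 = 8000 bits.
Transmission delay per hop = L/R = 8000/4000000 = 2 ms; 2 hops → 4 ms.
Propagation delays (d/s per hop): 120, 120 ms; sum = 240 ms.
Processing at 1 router(s): 1 × 0.99 ms = 0.99 ms.
End-to-end = 245 ms.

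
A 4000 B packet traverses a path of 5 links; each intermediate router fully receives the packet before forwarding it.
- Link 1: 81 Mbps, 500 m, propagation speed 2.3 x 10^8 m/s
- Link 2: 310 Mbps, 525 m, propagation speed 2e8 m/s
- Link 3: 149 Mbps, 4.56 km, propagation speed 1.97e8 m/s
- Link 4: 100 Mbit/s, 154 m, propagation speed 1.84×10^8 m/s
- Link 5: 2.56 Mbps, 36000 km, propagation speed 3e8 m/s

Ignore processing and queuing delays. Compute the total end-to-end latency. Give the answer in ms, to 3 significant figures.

L = 4000 × 8 = 32000 bits.
Transmission delays (L/R per hop): 0.395062, 0.103226, 0.214765, 0.32, 12.5 ms; sum = 13.5331 ms.
Propagation delays (d/s per hop): 0.00217391, 0.002625, 0.0231472, 0.000836957, 120 ms; sum = 120.029 ms.
End-to-end = 134 ms.

134 ms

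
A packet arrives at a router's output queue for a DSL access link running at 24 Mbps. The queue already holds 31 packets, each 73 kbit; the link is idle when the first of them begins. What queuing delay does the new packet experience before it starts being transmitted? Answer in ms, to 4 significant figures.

94.29 ms

Each queued packet: L/R = 73000/24000000 = 3.04167 ms.
31 queued → 94.2917 ms.
Queuing delay = 94.29 ms.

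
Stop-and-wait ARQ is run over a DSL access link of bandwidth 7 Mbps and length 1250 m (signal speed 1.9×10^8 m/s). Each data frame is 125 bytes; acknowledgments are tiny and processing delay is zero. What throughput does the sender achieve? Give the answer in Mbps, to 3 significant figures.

t_tx = L/R = 1000/7000000 = 0.000142857 s.
t_prop = 1250/190000000 = 6.57895e-06 s; RTT = 1.31579e-05 s.
Cycle = t_tx + RTT = 0.000156015 s.
Throughput = L / cycle = 1000 / 0.000156015 = 6.41 Mbps.

6.41 Mbps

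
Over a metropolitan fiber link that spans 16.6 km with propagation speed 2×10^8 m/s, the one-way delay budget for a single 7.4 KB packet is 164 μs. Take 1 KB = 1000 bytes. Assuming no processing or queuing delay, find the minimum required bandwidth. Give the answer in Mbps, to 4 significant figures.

L = 59200 bits.
Propagation delay = 16600 / 200000000 = 83 μs.
Transmission budget = 164 − 83 = 81 μs.
R ≥ L / t_tx = 59200 bits / 8.1e-05 s = 730.9 Mbps.

730.9 Mbps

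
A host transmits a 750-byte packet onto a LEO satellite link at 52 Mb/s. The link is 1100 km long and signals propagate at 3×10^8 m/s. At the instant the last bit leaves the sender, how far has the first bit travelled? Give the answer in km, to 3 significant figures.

t_tx = L/R = 6000/52000000 = 0.000115385 s.
Distance = s × t_tx = 300000000 × 0.000115385 = 34.6 km.

34.6 km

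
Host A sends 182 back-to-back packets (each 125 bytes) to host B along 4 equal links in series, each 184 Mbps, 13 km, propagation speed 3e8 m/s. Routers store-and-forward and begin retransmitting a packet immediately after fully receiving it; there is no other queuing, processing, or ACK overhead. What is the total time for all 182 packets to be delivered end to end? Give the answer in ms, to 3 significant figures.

1.18 ms

Per-hop transmission t_tx = L/R = 1000/184000000 = 0.00543478 ms.
Per-hop propagation t_prop = 13000/300000000 = 0.0433333 ms.
Pipeline fill: first packet needs 4·t_tx to clear all hops; remaining 181 packets each add one t_tx.
Total = (4+182-1)·t_tx + 4·t_prop = 185·0.00543478 + 4·0.0433333 = 1.18 ms.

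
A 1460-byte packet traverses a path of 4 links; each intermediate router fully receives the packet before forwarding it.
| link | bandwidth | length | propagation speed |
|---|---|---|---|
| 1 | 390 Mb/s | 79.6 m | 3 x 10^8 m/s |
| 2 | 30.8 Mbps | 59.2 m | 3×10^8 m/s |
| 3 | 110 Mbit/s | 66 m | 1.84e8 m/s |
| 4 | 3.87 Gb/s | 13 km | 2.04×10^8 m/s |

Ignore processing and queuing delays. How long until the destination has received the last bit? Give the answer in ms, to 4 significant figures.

0.5829 ms

L = 1460 × 8 = 11680 bits.
Transmission delays (L/R per hop): 0.0299487, 0.379221, 0.106182, 0.00301809 ms; sum = 0.518369 ms.
Propagation delays (d/s per hop): 0.000265333, 0.000197333, 0.000358696, 0.0637255 ms; sum = 0.0645469 ms.
End-to-end = 0.5829 ms.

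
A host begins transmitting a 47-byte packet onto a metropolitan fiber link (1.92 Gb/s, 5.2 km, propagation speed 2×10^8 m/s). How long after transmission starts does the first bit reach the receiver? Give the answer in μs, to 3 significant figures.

26.0 μs

First bit experiences only propagation delay: d/s = 5200/200000000 = 26.0 μs.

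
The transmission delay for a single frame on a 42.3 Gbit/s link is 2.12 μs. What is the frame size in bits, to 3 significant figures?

89700 bits

L = R × t_tx = 42300000000 b/s × 2.12e-06 s = 89676 bits.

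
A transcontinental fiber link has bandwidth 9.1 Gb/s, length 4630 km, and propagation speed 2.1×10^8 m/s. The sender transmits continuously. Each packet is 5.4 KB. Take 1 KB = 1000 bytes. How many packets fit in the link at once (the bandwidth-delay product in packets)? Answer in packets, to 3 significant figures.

Propagation delay = 4630000 / 210000000 = 0.0220476 s.
BDP = R × t_prop = 9100000000 × 0.0220476 = 200633000 bits.
In packets of 43200 bits: 4640 packets.

4640 packets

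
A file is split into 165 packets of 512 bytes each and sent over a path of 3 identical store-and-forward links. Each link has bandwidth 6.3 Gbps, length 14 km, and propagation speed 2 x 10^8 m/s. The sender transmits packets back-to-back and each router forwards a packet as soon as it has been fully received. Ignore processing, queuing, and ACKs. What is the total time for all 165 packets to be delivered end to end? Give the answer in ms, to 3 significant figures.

Per-hop transmission t_tx = L/R = 4096/6300000000 = 0.000650159 ms.
Per-hop propagation t_prop = 14000/200000000 = 0.07 ms.
Pipeline fill: first packet needs 3·t_tx to clear all hops; remaining 164 packets each add one t_tx.
Total = (3+165-1)·t_tx + 3·t_prop = 167·0.000650159 + 3·0.07 = 0.319 ms.

0.319 ms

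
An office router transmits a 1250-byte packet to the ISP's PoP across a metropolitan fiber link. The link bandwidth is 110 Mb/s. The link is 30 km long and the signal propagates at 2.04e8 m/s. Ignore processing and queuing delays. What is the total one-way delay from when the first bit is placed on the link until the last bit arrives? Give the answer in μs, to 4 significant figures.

L = 1250 × 8 = 10000 bits.
Transmission delay = L/R = 10000 / 110000000 = 90.9091 μs.
Propagation delay = d/s = 30000 m / 204000000 m/s = 147.059 μs.
Total = 238.0 μs.

238.0 μs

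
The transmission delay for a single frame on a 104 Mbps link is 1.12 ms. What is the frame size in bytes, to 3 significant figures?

14600 bytes

L = R × t_tx = 104000000 b/s × 0.00112 s = 116480 bits.
In bytes: 116480 / 8 = 14600 bytes.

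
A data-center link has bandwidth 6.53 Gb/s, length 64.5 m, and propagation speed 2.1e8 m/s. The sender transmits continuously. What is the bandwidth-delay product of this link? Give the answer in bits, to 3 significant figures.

2010 bits

Propagation delay = 64.5 / 210000000 = 3.07143e-07 s.
BDP = R × t_prop = 6530000000 × 3.07143e-07 = 2005.64 bits.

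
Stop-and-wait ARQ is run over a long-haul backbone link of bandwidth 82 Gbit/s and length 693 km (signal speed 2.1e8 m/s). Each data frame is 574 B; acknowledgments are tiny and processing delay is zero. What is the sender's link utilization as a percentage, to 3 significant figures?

0.000848 %

t_tx = L/R = 4592/82000000000 = 5.6e-08 s.
t_prop = 693000/210000000 = 0.0033 s; RTT = 0.0066 s.
Cycle = t_tx + RTT = 0.00660006 s.
Utilization = t_tx / cycle = 5.6e-08/0.00660006 = 0.000848 %.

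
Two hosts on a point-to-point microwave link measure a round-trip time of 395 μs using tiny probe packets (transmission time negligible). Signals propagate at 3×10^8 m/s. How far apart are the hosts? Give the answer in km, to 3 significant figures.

59.3 km

One-way propagation = RTT/2 = 197.5 μs.
d = s × t = 300000000 × 0.0001975 = 59.3 km.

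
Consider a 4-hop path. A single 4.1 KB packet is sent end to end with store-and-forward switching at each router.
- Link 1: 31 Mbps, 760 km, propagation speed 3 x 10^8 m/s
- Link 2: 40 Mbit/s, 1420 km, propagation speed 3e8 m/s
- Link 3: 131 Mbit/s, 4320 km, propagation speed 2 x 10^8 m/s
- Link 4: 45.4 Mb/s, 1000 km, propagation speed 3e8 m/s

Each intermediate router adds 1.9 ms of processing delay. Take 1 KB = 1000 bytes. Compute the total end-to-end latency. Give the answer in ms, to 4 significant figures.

L = 32800 bits.
Transmission delays (L/R per hop): 1.05806, 0.82, 0.250382, 0.722467 ms; sum = 2.85091 ms.
Propagation delays (d/s per hop): 2.53333, 4.73333, 21.6, 3.33333 ms; sum = 32.2 ms.
Processing at 3 router(s): 3 × 1.9 ms = 5.7 ms.
End-to-end = 40.75 ms.

40.75 ms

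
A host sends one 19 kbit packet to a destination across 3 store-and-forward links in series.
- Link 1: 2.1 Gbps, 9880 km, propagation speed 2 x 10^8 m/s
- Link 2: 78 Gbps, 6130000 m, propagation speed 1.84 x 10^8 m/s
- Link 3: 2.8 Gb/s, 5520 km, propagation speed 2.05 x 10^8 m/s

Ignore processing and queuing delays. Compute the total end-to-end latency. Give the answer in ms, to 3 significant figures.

L = 19000 bits.
Transmission delays (L/R per hop): 0.00904762, 0.00024359, 0.00678571 ms; sum = 0.0160769 ms.
Propagation delays (d/s per hop): 49.4, 33.3152, 26.9268 ms; sum = 109.642 ms.
End-to-end = 110 ms.

110 ms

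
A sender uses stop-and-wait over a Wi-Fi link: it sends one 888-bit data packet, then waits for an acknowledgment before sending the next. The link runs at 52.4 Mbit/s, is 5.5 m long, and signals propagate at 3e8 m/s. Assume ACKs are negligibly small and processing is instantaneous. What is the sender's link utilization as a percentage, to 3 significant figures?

99.8 %

t_tx = L/R = 888/52400000 = 1.69466e-05 s.
t_prop = 5.5/300000000 = 1.83333e-08 s; RTT = 3.66667e-08 s.
Cycle = t_tx + RTT = 1.69832e-05 s.
Utilization = t_tx / cycle = 1.69466e-05/1.69832e-05 = 99.8 %.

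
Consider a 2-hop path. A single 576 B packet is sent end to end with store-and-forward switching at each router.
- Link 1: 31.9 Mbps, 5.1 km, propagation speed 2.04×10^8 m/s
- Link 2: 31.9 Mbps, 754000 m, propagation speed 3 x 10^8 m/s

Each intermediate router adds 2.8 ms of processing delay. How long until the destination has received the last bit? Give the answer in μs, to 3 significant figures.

5630 μs

L = 576 × 8 = 4608 bits.
Transmission delay per hop = L/R = 4608/31900000 = 144.451 μs; 2 hops → 288.903 μs.
Propagation delays (d/s per hop): 25, 2513.33 μs; sum = 2538.33 μs.
Processing at 1 router(s): 1 × 2.8 ms = 2800 μs.
End-to-end = 5630 μs.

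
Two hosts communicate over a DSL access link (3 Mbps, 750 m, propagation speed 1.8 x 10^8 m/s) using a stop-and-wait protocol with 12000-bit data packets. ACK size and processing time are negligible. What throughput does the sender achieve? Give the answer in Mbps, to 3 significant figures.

2.99 Mbps

t_tx = L/R = 12000/3000000 = 0.004 s.
t_prop = 750/180000000 = 4.16667e-06 s; RTT = 8.33333e-06 s.
Cycle = t_tx + RTT = 0.00400833 s.
Throughput = L / cycle = 12000 / 0.00400833 = 2.99 Mbps.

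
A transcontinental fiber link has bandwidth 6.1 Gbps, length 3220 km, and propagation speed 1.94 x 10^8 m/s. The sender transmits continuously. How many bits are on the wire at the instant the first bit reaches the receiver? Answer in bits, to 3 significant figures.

101000000 bits

Propagation delay = 3220000 / 194000000 = 0.0165979 s.
BDP = R × t_prop = 6100000000 × 0.0165979 = 101247000 bits.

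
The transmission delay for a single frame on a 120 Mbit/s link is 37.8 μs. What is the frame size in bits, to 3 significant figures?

4540 bits

L = R × t_tx = 120000000 b/s × 3.78e-05 s = 4536 bits.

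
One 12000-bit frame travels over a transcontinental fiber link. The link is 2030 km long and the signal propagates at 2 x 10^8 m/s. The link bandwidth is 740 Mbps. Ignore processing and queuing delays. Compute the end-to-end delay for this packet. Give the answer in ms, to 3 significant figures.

10.2 ms

Transmission delay = L/R = 12000 / 740000000 = 0.0162162 ms.
Propagation delay = d/s = 2030000 m / 200000000 m/s = 10.15 ms.
Total = 10.2 ms.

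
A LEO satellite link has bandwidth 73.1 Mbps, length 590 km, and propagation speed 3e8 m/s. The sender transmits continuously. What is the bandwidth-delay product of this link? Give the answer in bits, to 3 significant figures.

144000 bits

Propagation delay = 590000 / 300000000 = 0.00196667 s.
BDP = R × t_prop = 73100000 × 0.00196667 = 143763 bits.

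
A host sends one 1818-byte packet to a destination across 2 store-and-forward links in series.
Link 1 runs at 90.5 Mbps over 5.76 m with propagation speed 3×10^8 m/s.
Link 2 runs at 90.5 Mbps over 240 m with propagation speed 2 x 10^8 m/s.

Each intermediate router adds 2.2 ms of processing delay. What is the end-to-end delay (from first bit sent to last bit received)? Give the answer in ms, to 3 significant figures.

2.52 ms

L = 1818 × 8 = 14544 bits.
Transmission delay per hop = L/R = 14544/90500000 = 0.160707 ms; 2 hops → 0.321414 ms.
Propagation delays (d/s per hop): 1.92e-05, 0.0012 ms; sum = 0.0012192 ms.
Processing at 1 router(s): 1 × 2.2 ms = 2.2 ms.
End-to-end = 2.52 ms.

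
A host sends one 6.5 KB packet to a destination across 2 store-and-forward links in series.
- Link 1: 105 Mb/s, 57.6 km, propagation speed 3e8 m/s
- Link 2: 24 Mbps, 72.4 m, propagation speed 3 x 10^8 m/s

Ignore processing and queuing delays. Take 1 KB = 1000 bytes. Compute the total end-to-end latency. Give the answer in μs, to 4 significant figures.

2854 μs

L = 52000 bits.
Transmission delays (L/R per hop): 495.238, 2166.67 μs; sum = 2661.9 μs.
Propagation delays (d/s per hop): 192, 0.241333 μs; sum = 192.241 μs.
End-to-end = 2854 μs.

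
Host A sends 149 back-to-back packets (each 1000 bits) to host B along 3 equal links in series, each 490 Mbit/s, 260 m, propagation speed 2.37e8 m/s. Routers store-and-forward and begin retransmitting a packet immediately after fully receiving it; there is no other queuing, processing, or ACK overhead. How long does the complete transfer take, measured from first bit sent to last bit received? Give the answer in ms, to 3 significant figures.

Per-hop transmission t_tx = L/R = 1000/490000000 = 0.00204082 ms.
Per-hop propagation t_prop = 260/237000000 = 0.00109705 ms.
Pipeline fill: first packet needs 3·t_tx to clear all hops; remaining 148 packets each add one t_tx.
Total = (3+149-1)·t_tx + 3·t_prop = 151·0.00204082 + 3·0.00109705 = 0.311 ms.

0.311 ms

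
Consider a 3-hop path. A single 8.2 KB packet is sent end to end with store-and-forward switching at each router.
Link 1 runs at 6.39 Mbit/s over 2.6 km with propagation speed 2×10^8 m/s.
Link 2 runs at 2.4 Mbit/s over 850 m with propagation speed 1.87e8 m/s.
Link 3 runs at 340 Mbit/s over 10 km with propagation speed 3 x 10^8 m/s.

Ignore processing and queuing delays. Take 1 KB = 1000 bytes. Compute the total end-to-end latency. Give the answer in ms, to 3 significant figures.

37.8 ms

L = 65600 bits.
Transmission delays (L/R per hop): 10.266, 27.3333, 0.192941 ms; sum = 37.7923 ms.
Propagation delays (d/s per hop): 0.013, 0.00454545, 0.0333333 ms; sum = 0.0508788 ms.
End-to-end = 37.8 ms.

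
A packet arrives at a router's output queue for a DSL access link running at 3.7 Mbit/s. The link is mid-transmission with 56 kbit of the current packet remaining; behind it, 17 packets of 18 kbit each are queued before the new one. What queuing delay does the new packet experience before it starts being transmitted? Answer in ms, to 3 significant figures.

Each queued packet: L/R = 18000/3700000 = 4.86486 ms.
17 queued → 82.7027 ms.
Plus remaining 56000 bits of current packet: 15.1351 ms.
Queuing delay = 97.8 ms.

97.8 ms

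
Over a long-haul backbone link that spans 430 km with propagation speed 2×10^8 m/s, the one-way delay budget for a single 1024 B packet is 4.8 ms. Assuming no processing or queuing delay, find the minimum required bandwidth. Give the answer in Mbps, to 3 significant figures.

3.09 Mbps

L = 8192 bits.
Propagation delay = 430000 / 200000000 = 2.15 ms.
Transmission budget = 4.8 − 2.15 = 2.65 ms.
R ≥ L / t_tx = 8192 bits / 0.00265 s = 3.09 Mbps.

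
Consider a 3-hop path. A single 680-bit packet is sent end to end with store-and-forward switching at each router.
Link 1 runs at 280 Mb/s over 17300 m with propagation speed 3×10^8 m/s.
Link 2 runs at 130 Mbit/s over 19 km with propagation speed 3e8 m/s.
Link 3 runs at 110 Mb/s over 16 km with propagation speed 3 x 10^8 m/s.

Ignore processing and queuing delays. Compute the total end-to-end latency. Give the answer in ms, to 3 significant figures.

Transmission delays (L/R per hop): 0.00242857, 0.00523077, 0.00618182 ms; sum = 0.0138412 ms.
Propagation delays (d/s per hop): 0.0576667, 0.0633333, 0.0533333 ms; sum = 0.174333 ms.
End-to-end = 0.188 ms.

0.188 ms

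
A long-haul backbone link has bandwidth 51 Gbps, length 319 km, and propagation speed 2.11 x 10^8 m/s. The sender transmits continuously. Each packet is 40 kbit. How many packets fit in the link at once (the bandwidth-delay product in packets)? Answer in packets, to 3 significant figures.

1930 packets

Propagation delay = 319000 / 211000000 = 0.00151185 s.
BDP = R × t_prop = 51000000000 × 0.00151185 = 77104300 bits.
In packets of 40000 bits: 1930 packets.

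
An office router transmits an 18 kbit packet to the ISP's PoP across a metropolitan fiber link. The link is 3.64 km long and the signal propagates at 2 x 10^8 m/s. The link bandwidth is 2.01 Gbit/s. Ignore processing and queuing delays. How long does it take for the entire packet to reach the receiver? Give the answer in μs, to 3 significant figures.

L = 18000 bits.
Transmission delay = L/R = 18000 / 2.01e+09 = 8.95522 μs.
Propagation delay = d/s = 3640 m / 200000000 m/s = 18.2 μs.
Total = 27.2 μs.

27.2 μs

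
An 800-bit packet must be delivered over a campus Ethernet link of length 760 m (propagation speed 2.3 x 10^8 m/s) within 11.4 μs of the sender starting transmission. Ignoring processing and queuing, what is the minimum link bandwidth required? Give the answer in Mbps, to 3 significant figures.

98.8 Mbps

Propagation delay = 760 / 2.3e+08 = 3.30435 μs.
Transmission budget = 11.4 − 3.30435 = 8.09565 μs.
R ≥ L / t_tx = 800 bits / 8.09565e-06 s = 98.8 Mbps.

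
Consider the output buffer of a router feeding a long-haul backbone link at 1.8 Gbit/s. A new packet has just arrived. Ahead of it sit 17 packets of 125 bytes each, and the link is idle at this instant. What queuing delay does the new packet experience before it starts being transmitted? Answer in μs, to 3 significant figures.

Each queued packet: L/R = 1000/1800000000 = 0.555556 μs.
17 queued → 9.44444 μs.
Queuing delay = 9.44 μs.

9.44 μs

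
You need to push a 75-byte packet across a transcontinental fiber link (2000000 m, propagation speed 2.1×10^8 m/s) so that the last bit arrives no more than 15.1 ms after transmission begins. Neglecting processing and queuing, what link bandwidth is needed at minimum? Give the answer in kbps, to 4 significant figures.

L = 600 bits.
Propagation delay = 2000000 / 210000000 = 9.52381 ms.
Transmission budget = 15.1 − 9.52381 = 5.57619 ms.
R ≥ L / t_tx = 600 bits / 0.00557619 s = 107.6 kbps.

107.6 kbps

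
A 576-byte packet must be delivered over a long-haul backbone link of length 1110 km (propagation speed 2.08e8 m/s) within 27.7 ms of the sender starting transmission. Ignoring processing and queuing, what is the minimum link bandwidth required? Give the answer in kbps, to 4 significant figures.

206.1 kbps

L = 4608 bits.
Propagation delay = 1110000 / 208000000 = 5.33654 ms.
Transmission budget = 27.7 − 5.33654 = 22.3635 ms.
R ≥ L / t_tx = 4608 bits / 0.0223635 s = 206.1 kbps.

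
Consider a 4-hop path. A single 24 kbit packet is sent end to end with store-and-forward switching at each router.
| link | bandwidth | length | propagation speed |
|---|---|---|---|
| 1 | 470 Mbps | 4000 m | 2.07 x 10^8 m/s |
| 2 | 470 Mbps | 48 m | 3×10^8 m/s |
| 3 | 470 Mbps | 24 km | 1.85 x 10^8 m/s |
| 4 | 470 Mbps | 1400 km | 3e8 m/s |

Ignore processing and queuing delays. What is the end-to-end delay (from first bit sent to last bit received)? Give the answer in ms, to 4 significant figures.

5.020 ms

L = 24000 bits.
Transmission delay per hop = L/R = 24000/470000000 = 0.0510638 ms; 4 hops → 0.204255 ms.
Propagation delays (d/s per hop): 0.0193237, 0.00016, 0.12973, 4.66667 ms; sum = 4.81588 ms.
End-to-end = 5.020 ms.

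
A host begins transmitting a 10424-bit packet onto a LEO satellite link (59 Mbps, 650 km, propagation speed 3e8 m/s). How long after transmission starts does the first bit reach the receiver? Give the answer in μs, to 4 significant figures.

2167 μs

First bit experiences only propagation delay: d/s = 650000/300000000 = 2167 μs.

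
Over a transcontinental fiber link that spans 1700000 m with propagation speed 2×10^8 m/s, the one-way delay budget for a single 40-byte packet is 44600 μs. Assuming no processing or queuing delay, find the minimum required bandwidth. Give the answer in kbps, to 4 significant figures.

L = 320 bits.
Propagation delay = 1700000 / 200000000 = 8500 μs.
Transmission budget = 44600 − 8500 = 36100 μs.
R ≥ L / t_tx = 320 bits / 0.0361 s = 8.864 kbps.

8.864 kbps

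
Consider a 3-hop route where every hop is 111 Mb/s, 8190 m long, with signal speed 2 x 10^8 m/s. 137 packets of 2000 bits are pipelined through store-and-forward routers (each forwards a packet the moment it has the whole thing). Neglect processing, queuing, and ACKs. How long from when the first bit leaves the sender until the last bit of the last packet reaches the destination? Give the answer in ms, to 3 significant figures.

2.63 ms

Per-hop transmission t_tx = L/R = 2000/111000000 = 0.018018 ms.
Per-hop propagation t_prop = 8190/200000000 = 0.04095 ms.
Pipeline fill: first packet needs 3·t_tx to clear all hops; remaining 136 packets each add one t_tx.
Total = (3+137-1)·t_tx + 3·t_prop = 139·0.018018 + 3·0.04095 = 2.63 ms.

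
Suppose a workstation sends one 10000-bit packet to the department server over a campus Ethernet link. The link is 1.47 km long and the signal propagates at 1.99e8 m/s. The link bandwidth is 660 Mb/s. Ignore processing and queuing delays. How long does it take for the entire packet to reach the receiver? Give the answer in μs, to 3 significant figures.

22.5 μs

Transmission delay = L/R = 10000 / 660000000 = 15.1515 μs.
Propagation delay = d/s = 1470 m / 199000000 m/s = 7.38693 μs.
Total = 22.5 μs.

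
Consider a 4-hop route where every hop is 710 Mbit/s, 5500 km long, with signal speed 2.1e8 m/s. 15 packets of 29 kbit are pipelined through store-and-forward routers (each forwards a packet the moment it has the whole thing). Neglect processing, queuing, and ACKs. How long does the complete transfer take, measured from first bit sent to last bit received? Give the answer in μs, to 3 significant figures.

105000 μs

Per-hop transmission t_tx = L/R = 29000/710000000 = 40.8451 μs.
Per-hop propagation t_prop = 5500000/210000000 = 26190.5 μs.
Pipeline fill: first packet needs 4·t_tx to clear all hops; remaining 14 packets each add one t_tx.
Total = (4+15-1)·t_tx + 4·t_prop = 18·40.8451 + 4·26190.5 = 105000 μs.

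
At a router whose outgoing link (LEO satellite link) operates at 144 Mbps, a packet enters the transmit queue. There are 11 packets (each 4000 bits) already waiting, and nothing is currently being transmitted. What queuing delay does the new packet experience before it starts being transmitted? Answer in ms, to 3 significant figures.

Each queued packet: L/R = 4000/144000000 = 0.0277778 ms.
11 queued → 0.305556 ms.
Queuing delay = 0.306 ms.

0.306 ms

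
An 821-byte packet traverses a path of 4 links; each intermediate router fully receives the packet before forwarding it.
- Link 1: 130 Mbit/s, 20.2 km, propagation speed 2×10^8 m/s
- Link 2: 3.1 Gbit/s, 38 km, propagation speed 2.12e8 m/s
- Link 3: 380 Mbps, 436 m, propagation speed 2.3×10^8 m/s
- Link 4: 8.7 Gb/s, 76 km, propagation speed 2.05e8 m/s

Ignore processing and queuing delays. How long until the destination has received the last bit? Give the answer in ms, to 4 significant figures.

L = 821 × 8 = 6568 bits.
Transmission delays (L/R per hop): 0.0505231, 0.00211871, 0.0172842, 0.000754943 ms; sum = 0.0706809 ms.
Propagation delays (d/s per hop): 0.101, 0.179245, 0.00189565, 0.370732 ms; sum = 0.652873 ms.
End-to-end = 0.7236 ms.

0.7236 ms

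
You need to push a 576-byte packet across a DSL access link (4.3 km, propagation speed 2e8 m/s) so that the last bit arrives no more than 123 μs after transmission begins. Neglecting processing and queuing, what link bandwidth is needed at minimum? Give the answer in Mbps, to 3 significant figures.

L = 4608 bits.
Propagation delay = 4300 / 200000000 = 21.5 μs.
Transmission budget = 123 − 21.5 = 101.5 μs.
R ≥ L / t_tx = 4608 bits / 0.0001015 s = 45.4 Mbps.

45.4 Mbps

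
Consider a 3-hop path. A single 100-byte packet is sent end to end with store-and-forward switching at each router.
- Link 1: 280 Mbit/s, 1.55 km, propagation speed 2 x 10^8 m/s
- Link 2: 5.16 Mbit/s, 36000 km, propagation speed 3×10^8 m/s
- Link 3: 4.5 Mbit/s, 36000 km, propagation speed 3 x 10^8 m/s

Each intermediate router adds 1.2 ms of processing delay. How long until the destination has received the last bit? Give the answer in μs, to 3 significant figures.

243000 μs

L = 100 × 8 = 800 bits.
Transmission delays (L/R per hop): 2.85714, 155.039, 177.778 μs; sum = 335.674 μs.
Propagation delays (d/s per hop): 7.75, 120000, 120000 μs; sum = 240008 μs.
Processing at 2 router(s): 2 × 1.2 ms = 2400 μs.
End-to-end = 243000 μs.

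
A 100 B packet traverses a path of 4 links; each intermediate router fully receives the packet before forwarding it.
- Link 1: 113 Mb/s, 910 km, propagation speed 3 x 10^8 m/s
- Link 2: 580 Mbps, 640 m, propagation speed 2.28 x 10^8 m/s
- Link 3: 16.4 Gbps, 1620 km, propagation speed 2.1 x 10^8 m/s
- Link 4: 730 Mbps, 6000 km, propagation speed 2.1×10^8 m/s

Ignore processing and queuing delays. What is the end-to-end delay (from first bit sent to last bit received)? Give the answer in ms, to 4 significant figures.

39.33 ms

L = 100 × 8 = 800 bits.
Transmission delays (L/R per hop): 0.00707965, 0.00137931, 4.87805e-05, 0.00109589 ms; sum = 0.00960363 ms.
Propagation delays (d/s per hop): 3.03333, 0.00280702, 7.71429, 28.5714 ms; sum = 39.3219 ms.
End-to-end = 39.33 ms.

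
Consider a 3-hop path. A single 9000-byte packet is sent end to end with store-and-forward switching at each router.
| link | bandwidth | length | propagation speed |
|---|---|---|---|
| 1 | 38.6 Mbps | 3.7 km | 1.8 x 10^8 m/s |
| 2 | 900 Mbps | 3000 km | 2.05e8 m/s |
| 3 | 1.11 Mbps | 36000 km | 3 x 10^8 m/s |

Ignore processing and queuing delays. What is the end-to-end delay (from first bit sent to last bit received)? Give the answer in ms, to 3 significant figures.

L = 9000 × 8 = 72000 bits.
Transmission delays (L/R per hop): 1.86528, 0.08, 64.8649 ms; sum = 66.8101 ms.
Propagation delays (d/s per hop): 0.0205556, 14.6341, 120 ms; sum = 134.655 ms.
End-to-end = 201 ms.

201 ms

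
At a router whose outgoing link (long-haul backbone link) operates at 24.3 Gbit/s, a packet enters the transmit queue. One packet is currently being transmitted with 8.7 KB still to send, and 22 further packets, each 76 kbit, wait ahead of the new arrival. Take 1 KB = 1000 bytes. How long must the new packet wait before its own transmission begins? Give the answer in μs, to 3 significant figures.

71.7 μs

Each queued packet: L/R = 76000/24300000000 = 3.12757 μs.
22 queued → 68.8066 μs.
Plus remaining 69600 bits of current packet: 2.8642 μs.
Queuing delay = 71.7 μs.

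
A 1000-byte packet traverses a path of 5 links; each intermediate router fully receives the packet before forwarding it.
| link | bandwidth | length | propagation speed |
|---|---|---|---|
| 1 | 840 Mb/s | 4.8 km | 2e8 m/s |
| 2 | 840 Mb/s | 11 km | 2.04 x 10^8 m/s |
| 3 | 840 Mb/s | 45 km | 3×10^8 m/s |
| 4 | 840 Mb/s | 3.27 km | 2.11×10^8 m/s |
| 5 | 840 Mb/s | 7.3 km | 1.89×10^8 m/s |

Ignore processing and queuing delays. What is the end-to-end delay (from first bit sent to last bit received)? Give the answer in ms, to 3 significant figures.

L = 1000 × 8 = 8000 bits.
Transmission delay per hop = L/R = 8000/840000000 = 0.00952381 ms; 5 hops → 0.047619 ms.
Propagation delays (d/s per hop): 0.024, 0.0539216, 0.15, 0.0154976, 0.0386243 ms; sum = 0.282044 ms.
End-to-end = 0.330 ms.

0.330 ms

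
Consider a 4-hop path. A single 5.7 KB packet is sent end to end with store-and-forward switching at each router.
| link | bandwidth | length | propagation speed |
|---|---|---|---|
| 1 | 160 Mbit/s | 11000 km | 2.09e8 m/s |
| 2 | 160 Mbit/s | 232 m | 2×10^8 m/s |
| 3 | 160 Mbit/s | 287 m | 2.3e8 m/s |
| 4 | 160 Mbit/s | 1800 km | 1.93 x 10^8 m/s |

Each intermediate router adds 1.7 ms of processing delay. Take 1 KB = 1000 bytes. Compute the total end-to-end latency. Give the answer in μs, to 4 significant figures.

68200 μs

L = 45600 bits.
Transmission delay per hop = L/R = 45600/160000000 = 285 μs; 4 hops → 1140 μs.
Propagation delays (d/s per hop): 52631.6, 1.16, 1.24783, 9326.42 μs; sum = 61960.4 μs.
Processing at 3 router(s): 3 × 1.7 ms = 5100 μs.
End-to-end = 68200 μs.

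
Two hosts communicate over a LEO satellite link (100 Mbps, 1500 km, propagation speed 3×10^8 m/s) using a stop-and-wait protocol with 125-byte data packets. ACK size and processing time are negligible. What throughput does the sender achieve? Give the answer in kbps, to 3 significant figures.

t_tx = L/R = 1000/100000000 = 1e-05 s.
t_prop = 1500000/300000000 = 0.005 s; RTT = 0.01 s.
Cycle = t_tx + RTT = 0.01001 s.
Throughput = L / cycle = 1000 / 0.01001 = 99.9 kbps.

99.9 kbps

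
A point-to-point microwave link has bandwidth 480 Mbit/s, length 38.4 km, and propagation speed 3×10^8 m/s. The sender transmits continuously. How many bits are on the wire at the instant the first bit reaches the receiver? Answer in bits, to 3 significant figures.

Propagation delay = 38400 / 300000000 = 0.000128 s.
BDP = R × t_prop = 480000000 × 0.000128 = 61440 bits.

61400 bits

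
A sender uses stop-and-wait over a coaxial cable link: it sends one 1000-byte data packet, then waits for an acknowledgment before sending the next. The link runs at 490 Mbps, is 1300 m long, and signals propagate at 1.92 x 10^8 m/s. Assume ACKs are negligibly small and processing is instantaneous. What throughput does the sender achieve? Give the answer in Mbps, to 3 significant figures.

t_tx = L/R = 8000/490000000 = 1.63265e-05 s.
t_prop = 1300/192000000 = 6.77083e-06 s; RTT = 1.35417e-05 s.
Cycle = t_tx + RTT = 2.98682e-05 s.
Throughput = L / cycle = 8000 / 2.98682e-05 = 268 Mbps.

268 Mbps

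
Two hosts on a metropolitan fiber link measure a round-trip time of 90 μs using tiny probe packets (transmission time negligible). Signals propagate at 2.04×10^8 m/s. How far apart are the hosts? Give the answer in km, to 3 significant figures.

One-way propagation = RTT/2 = 45 μs.
d = s × t = 204000000 × 4.5e-05 = 9.18 km.

9.18 km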